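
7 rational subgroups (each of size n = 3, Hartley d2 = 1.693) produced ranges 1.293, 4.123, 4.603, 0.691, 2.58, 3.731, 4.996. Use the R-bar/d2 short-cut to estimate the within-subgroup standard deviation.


R_bar = (1.293 + 4.123 + 4.603 + 0.691 + 2.58 + 3.731 + 4.996) / 7
R_bar = 22.017 / 7 = 3.1452857
sigma_hat = R_bar / d2 = 3.1452857 / 1.693 = 1.8578

1.8578


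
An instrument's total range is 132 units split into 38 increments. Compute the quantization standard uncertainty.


resolution = range / divisions
resolution = 132 / 38 = 3.4736842
u_res = resolution / (2*sqrt(3))
u_res = 3.4736842 / 3.4641016
u_res = 1.0028

1.0028


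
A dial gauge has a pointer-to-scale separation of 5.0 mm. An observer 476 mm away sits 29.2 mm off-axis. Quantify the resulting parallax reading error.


error = h * offset / d
= 5.0 * 29.2 / 476
= 0.3067

0.3067


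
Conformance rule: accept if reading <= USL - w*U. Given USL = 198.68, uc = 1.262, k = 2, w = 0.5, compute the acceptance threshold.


U = k * uc = 2 * 1.262 = 2.524
guard band g = w * U = 0.5 * 2.524 = 1.262
AL = USL - g = 198.68 - 1.262
AL = 197.4180

197.4180


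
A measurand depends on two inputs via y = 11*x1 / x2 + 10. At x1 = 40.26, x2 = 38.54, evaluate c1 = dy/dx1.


y = 11*x1 / x2 + 10
dy/dx1 = 11/x2
Evaluate at x2 = 38.54: c1 = 11 / 38.54
c1 = 0.2854

0.2854


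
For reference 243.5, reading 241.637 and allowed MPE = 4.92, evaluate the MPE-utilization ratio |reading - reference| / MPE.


e = indication - reference = 241.637 - 243.5 = -1.8630
|e| = 1.8630
ratio = |e| / MPE = 1.8630 / 4.92
ratio = 0.3787

0.3787


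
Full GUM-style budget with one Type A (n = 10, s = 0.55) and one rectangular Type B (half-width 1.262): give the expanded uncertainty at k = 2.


u_A = s / sqrt(n) = 0.55 / sqrt(10) = 0.17392527
u_B = half_width / sqrt(3) = 1.262 / sqrt(3) = 0.72861604
uc = sqrt(u_A^2 + u_B^2) = sqrt(0.17392527^2 + 0.72861604^2) = 0.749087
U = k * uc = 2 * 0.749087
U = 1.4982

1.4982


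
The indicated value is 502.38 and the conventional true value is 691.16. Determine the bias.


Systematic error = measured - true
= 502.38 - 691.16
= -188.7800

-188.7800


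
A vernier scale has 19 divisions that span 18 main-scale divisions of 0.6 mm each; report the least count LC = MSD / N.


LC = MSD / n_div
= 0.6 / 19
= 0.0316

0.0316


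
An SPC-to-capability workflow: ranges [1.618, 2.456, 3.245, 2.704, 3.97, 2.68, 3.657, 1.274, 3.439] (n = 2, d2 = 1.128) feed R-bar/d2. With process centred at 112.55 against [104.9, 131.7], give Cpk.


R_bar = (1.618 + 2.456 + 3.245 + 2.704 + 3.97 + 2.68 + 3.657 + 1.274 + 3.439) / 9 = 2.7825556
sigma = R_bar / d2 = 2.7825556 / 1.128 = 2.4668046
Cp = (USL - LSL)/(6*sigma) = (131.7 - 104.9)/(6*2.4668046) = 1.8107
Cpu = (131.7 - 112.55)/(3*2.4668046) = 2.5877
Cpl = (112.55 - 104.9)/(3*2.4668046) = 1.0337
Cpk = min(Cpu, Cpl) = 1.0337

1.0337


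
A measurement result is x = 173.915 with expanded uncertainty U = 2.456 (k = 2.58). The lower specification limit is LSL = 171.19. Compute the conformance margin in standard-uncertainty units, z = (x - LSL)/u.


u = U / k = 2.456 / 2.58 = 0.95193798
margin = |LSL - x| = |171.19 - 173.915| = 2.725
z = margin / u = 2.725 / 0.95193798
z = 2.8626

2.8626


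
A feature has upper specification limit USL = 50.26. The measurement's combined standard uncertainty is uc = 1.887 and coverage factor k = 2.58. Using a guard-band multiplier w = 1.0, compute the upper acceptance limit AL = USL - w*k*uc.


U = k * uc = 2.58 * 1.887 = 4.86846
guard band g = w * U = 1.0 * 4.86846 = 4.86846
AL = USL - g = 50.26 - 4.86846
AL = 45.3915

45.3915


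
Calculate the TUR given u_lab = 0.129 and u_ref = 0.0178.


TUR = u_lab / u_ref
= 0.129 / 0.0178
= 7.2472

7.2472


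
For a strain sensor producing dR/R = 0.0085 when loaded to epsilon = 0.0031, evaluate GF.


GF = (dR/R) / epsilon
= 0.0085 / 0.0031
= 2.7419

2.7419


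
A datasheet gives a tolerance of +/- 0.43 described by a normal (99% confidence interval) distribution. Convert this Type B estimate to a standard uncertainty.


u_B = half_width / 2.576
u_B = 0.43 / 2.576
u_B = 0.1669

0.1669


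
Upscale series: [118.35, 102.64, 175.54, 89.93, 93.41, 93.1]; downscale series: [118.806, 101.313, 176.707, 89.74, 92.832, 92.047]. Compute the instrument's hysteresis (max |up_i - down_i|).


|118.35 - 118.806| = 0.4560
|102.64 - 101.313| = 1.3270
|175.54 - 176.707| = 1.1670
|89.93 - 89.74| = 0.1900
|93.41 - 92.832| = 0.5780
|93.1 - 92.047| = 1.0530
hysteresis = max(diffs) = 1.3270

1.3270


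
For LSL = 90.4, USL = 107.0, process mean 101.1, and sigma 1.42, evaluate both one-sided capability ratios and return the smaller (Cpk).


Cpu = (USL - mean) / (3*sigma) = (107.0 - 101.1) / (3*1.42) = 1.3850
Cpl = (mean - LSL) / (3*sigma) = (101.1 - 90.4) / (3*1.42) = 2.5117
Cpk = min(Cpu, Cpl) = 1.3850

1.3850


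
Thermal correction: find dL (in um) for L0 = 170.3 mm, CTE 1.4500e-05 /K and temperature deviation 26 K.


dL = L * alpha * dT
= 170.3 * 1.4500e-05 * 26
= 0.0642031 mm
dL_um = 0.0642031 * 1000 = 64.2031 um

64.2031


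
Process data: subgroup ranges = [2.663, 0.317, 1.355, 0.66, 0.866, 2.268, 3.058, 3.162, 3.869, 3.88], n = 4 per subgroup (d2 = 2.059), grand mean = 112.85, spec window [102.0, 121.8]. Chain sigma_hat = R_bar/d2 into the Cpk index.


R_bar = (2.663 + 0.317 + 1.355 + 0.66 + 0.866 + 2.268 + 3.058 + 3.162 + 3.869 + 3.88) / 10 = 2.2098
sigma = R_bar / d2 = 2.2098 / 2.059 = 1.0732394
Cp = (USL - LSL)/(6*sigma) = (121.8 - 102.0)/(6*1.0732394) = 3.0748
Cpu = (121.8 - 112.85)/(3*1.0732394) = 2.7797
Cpl = (112.85 - 102.0)/(3*1.0732394) = 3.3699
Cpk = min(Cpu, Cpl) = 2.7797

2.7797


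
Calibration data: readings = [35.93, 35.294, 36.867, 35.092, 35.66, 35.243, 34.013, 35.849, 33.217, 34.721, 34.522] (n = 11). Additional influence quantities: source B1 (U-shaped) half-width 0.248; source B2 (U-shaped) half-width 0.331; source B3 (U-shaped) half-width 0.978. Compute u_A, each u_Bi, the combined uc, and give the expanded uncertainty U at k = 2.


mean = (35.93 + 35.294 + 36.867 + 35.092 + 35.66 + 35.243 + 34.013 + 35.849 + 33.217 + 34.721 + 34.522) / 11 = 35.128
s = sqrt(sum((x - mean)^2)/(n-1)) = 0.99701043
u_A = s / sqrt(n) = 0.99701043 / sqrt(11) = 0.30060996
u_B1 = 0.248 / sqrt(2) = 0.17536248
u_B2 = 0.331 / sqrt(2) = 0.23405234
u_B3 = 0.978 / sqrt(2) = 0.69155043
uc = sqrt(0.30060996^2 + 0.17536248^2 + 0.23405234^2 + 0.69155043^2) = 0.80878974
U = k * uc = 2 * 0.80878974
U = 1.6176

1.6176


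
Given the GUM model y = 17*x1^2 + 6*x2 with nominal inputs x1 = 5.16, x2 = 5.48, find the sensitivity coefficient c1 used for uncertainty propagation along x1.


y = 17*x1^2 + 6*x2
dy/dx1 = 2*17*x1
Evaluate at x1 = 5.16: c1 = 34 * 5.16
c1 = 175.4400

175.4400


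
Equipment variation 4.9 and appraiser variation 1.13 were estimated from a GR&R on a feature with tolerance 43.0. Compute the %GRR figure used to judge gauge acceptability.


GRR = sqrt(EV^2 + AV^2) = sqrt(4.9^2 + 1.13^2) = 5.0286082
%GRR = GRR / tol * 100 = 5.0286082 / 43.0 * 100
%GRR = 11.6944

11.6944


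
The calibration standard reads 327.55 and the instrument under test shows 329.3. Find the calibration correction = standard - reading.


Correction = standard - reading
= 327.55 - 329.3
= -1.7500

-1.7500


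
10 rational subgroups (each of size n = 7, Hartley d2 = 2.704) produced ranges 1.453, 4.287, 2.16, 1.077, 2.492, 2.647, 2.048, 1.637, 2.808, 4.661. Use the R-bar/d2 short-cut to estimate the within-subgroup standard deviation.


R_bar = (1.453 + 4.287 + 2.16 + 1.077 + 2.492 + 2.647 + 2.048 + 1.637 + 2.808 + 4.661) / 10
R_bar = 25.27 / 10 = 2.527
sigma_hat = R_bar / d2 = 2.527 / 2.704 = 0.9345

0.9345


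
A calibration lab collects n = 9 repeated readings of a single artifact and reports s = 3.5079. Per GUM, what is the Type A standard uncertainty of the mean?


u_A = s / sqrt(n)
u_A = 3.5079 / sqrt(9)
u_A = 3.5079 / 3
u_A = 1.1693

1.1693


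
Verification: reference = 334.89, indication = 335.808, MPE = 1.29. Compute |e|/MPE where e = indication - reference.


e = indication - reference = 335.808 - 334.89 = 0.9180
|e| = 0.9180
ratio = |e| / MPE = 0.9180 / 1.29
ratio = 0.7116

0.7116


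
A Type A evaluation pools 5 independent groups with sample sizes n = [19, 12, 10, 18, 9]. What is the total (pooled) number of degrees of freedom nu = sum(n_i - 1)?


nu = sum_i (n_i - 1)
nu = ((19 - 1) + (12 - 1) + (10 - 1) + (18 - 1) + (9 - 1))
nu = 18 + 11 + 9 + 17 + 8
nu = 63

63


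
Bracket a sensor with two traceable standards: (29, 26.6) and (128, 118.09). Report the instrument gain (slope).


slope = (y2 - y1) / (x2 - x1)
= (118.09 - 26.6) / (128 - 29)
= 91.4900 / 99
= 0.9241

0.9241


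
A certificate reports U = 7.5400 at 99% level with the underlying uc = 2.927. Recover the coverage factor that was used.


k = U / uc
k = 7.5400 / 2.927
k = 2.576

2.576


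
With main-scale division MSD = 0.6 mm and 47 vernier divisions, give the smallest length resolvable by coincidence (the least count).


LC = MSD / n_div
= 0.6 / 47
= 0.0128

0.0128


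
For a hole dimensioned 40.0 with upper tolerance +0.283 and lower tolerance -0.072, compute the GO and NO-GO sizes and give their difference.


GO = nominal - lower_tol (smallest hole = maximum material condition)
GO = 40.0 - 0.072 = 39.928
NO-GO = nominal + upper_tol (largest hole = least material condition)
NO-GO = 40.0 + 0.283 = 40.283
spread = NO-GO - GO = 40.283 - 39.928 = 0.3550

0.3550


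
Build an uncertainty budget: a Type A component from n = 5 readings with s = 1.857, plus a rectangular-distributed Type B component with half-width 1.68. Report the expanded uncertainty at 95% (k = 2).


u_A = s / sqrt(n) = 1.857 / sqrt(5) = 0.83047565
u_B = half_width / sqrt(3) = 1.68 / sqrt(3) = 0.96994845
uc = sqrt(u_A^2 + u_B^2) = sqrt(0.83047565^2 + 0.96994845^2) = 1.2769063
U = k * uc = 2 * 1.2769063
U = 2.5538

2.5538


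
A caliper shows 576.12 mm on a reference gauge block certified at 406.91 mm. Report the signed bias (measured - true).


Systematic error = measured - true
= 576.12 - 406.91
= 169.2100

169.2100


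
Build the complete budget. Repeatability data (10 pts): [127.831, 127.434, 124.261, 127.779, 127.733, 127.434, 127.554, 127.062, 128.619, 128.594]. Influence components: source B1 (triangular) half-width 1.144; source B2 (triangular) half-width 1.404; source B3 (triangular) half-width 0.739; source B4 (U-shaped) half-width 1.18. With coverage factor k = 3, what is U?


mean = (127.831 + 127.434 + 124.261 + 127.779 + 127.733 + 127.434 + 127.554 + 127.062 + 128.619 + 128.594) / 10 = 127.4301
s = sqrt(sum((x - mean)^2)/(n-1)) = 1.2173022
u_A = s / sqrt(n) = 1.2173022 / sqrt(10) = 0.38494476
u_B1 = 1.144 / sqrt(6) = 0.46703604
u_B2 = 1.404 / sqrt(6) = 0.5731806
u_B3 = 0.739 / sqrt(6) = 0.30169549
u_B4 = 1.18 / sqrt(2) = 0.834386
uc = sqrt(0.38494476^2 + 0.46703604^2 + 0.5731806^2 + 0.30169549^2 + 0.834386^2) = 1.2173994
U = k * uc = 3 * 1.2173994
U = 3.6522

3.6522


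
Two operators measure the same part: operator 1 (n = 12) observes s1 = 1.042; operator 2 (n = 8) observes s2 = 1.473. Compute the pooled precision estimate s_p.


s_p = sqrt(((n1-1)*s1^2 + (n2-1)*s2^2) / (n1+n2-2))
numerator = (12-1)*1.042^2 + (8-1)*1.473^2 = 11.943404 + 15.188103 = 27.131507
denominator = 12 + 8 - 2 = 18
s_p^2 = 27.131507 / 18 = 1.5073059
s_p = sqrt(1.5073059) = 1.2277

1.2277


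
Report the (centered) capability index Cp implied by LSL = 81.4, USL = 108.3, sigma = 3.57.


Cp = (USL - LSL) / (6 * sigma)
= (108.3 - 81.4) / (6 * 3.57)
= 26.9000 / 21.4200
= 1.2558

1.2558


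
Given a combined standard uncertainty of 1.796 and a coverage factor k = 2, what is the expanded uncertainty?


U = k * uc
U = 2 * 1.796
U = 3.5920

3.5920


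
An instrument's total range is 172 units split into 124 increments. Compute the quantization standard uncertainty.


resolution = range / divisions
resolution = 172 / 124 = 1.3870968
u_res = resolution / (2*sqrt(3))
u_res = 1.3870968 / 3.4641016
u_res = 0.4004

0.4004


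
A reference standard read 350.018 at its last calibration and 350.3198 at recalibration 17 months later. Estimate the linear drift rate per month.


rate = (v2 - v1) / months
= (350.3198 - 350.018) / 17
= 0.3018 / 17
= 0.0178

0.0178


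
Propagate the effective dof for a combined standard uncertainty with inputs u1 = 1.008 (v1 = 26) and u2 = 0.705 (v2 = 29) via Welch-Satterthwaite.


uc = sqrt(u1^2 + u2^2) = sqrt(1.008^2 + 0.705^2) = 1.2300768
v_eff = uc^4 / (u1^4/v1 + u2^4/v2)
= 1.2300768^4 / (1.008^4/26 + 0.705^4/29)
= 2.2894381 / 0.048225564
v_eff = 47.4735

47.4735


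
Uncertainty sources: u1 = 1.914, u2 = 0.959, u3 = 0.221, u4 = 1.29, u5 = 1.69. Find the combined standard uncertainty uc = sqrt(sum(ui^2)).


uc = sqrt(1.914^2 + 0.959^2 + 0.221^2 + 1.29^2 + 1.69^2)
uc = sqrt(9.152118)
uc = 3.0252

3.0252


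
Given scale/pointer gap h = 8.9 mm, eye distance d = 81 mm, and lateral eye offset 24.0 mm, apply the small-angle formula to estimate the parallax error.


error = h * offset / d
= 8.9 * 24.0 / 81
= 2.6370

2.6370


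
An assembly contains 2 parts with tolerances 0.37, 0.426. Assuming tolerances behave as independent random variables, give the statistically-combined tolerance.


RSS = sqrt(0.37^2 + 0.426^2)
= sqrt(0.318376)
= 0.5642

0.5642


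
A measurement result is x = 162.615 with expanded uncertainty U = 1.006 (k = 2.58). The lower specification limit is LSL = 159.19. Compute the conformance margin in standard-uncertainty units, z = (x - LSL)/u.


u = U / k = 1.006 / 2.58 = 0.38992248
margin = |LSL - x| = |159.19 - 162.615| = 3.425
z = margin / u = 3.425 / 0.38992248
z = 8.7838

8.7838


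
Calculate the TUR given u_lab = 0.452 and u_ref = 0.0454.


TUR = u_lab / u_ref
= 0.452 / 0.0454
= 9.9559

9.9559


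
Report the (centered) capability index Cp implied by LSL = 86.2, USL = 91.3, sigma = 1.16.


Cp = (USL - LSL) / (6 * sigma)
= (91.3 - 86.2) / (6 * 1.16)
= 5.1000 / 6.9600
= 0.7328

0.7328


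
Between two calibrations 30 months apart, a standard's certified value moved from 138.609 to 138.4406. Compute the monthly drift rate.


rate = (v2 - v1) / months
= (138.4406 - 138.609) / 30
= -0.1684 / 30
= -0.0056

-0.0056


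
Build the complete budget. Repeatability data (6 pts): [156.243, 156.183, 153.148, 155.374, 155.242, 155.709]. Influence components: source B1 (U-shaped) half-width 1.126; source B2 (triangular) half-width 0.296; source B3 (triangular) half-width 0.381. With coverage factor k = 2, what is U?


mean = (156.243 + 156.183 + 153.148 + 155.374 + 155.242 + 155.709) / 6 = 155.3165
s = sqrt(sum((x - mean)^2)/(n-1)) = 1.1379393
u_A = s / sqrt(n) = 1.1379393 / sqrt(6) = 0.46456177
u_B1 = 1.126 / sqrt(2) = 0.79620224
u_B2 = 0.296 / sqrt(6) = 0.12084149
u_B3 = 0.381 / sqrt(6) = 0.1555426
uc = sqrt(0.46456177^2 + 0.79620224^2 + 0.12084149^2 + 0.1555426^2) = 0.94263026
U = k * uc = 2 * 0.94263026
U = 1.8853

1.8853


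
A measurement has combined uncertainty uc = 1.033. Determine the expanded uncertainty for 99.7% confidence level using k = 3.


U = k * uc
U = 3 * 1.033
U = 3.0990

3.0990


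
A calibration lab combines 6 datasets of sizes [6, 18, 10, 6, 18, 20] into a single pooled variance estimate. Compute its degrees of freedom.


nu = sum_i (n_i - 1)
nu = ((6 - 1) + (18 - 1) + (10 - 1) + (6 - 1) + (18 - 1) + (20 - 1))
nu = 5 + 17 + 9 + 5 + 17 + 19
nu = 72

72


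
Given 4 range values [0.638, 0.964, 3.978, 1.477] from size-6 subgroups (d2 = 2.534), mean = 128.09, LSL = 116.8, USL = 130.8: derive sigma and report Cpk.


R_bar = (0.638 + 0.964 + 3.978 + 1.477) / 4 = 1.76425
sigma = R_bar / d2 = 1.76425 / 2.534 = 0.69623125
Cp = (USL - LSL)/(6*sigma) = (130.8 - 116.8)/(6*0.69623125) = 3.3514
Cpu = (130.8 - 128.09)/(3*0.69623125) = 1.2975
Cpl = (128.09 - 116.8)/(3*0.69623125) = 5.4053
Cpk = min(Cpu, Cpl) = 1.2975

1.2975


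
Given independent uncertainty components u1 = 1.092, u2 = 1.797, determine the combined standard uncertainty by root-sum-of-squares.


uc = sqrt(1.092^2 + 1.797^2)
uc = sqrt(4.421673)
uc = 2.1028

2.1028


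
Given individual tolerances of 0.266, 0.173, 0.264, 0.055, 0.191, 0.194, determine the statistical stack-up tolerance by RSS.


RSS = sqrt(0.266^2 + 0.173^2 + 0.264^2 + 0.055^2 + 0.191^2 + 0.194^2)
= sqrt(0.247523)
= 0.4975

0.4975


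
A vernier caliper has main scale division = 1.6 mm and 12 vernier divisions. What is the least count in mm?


LC = MSD / n_div
= 1.6 / 12
= 0.1333

0.1333


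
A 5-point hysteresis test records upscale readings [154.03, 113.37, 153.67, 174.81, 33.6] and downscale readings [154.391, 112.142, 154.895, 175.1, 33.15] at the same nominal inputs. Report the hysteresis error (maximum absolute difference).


|154.03 - 154.391| = 0.3610
|113.37 - 112.142| = 1.2280
|153.67 - 154.895| = 1.2250
|174.81 - 175.1| = 0.2900
|33.6 - 33.15| = 0.4500
hysteresis = max(diffs) = 1.2280

1.2280


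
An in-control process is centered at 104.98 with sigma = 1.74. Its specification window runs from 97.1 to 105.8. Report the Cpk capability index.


Cpu = (USL - mean) / (3*sigma) = (105.8 - 104.98) / (3*1.74) = 0.1571
Cpl = (mean - LSL) / (3*sigma) = (104.98 - 97.1) / (3*1.74) = 1.5096
Cpk = min(Cpu, Cpl) = 0.1571

0.1571


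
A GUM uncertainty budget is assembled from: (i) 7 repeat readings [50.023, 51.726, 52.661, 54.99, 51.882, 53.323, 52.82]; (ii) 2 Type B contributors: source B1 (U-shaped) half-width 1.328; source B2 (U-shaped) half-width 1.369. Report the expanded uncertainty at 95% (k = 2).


mean = (50.023 + 51.726 + 52.661 + 54.99 + 51.882 + 53.323 + 52.82) / 7 = 52.48928571
s = sqrt(sum((x - mean)^2)/(n-1)) = 1.5341379
u_A = s / sqrt(n) = 1.5341379 / sqrt(7) = 0.57984962
u_B1 = 1.328 / sqrt(2) = 0.93903781
u_B2 = 1.369 / sqrt(2) = 0.96802918
uc = sqrt(0.57984962^2 + 0.93903781^2 + 0.96802918^2) = 1.4680252
U = k * uc = 2 * 1.4680252
U = 2.9361

2.9361


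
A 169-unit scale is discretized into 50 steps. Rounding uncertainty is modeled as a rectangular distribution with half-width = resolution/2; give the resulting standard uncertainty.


resolution = range / divisions
resolution = 169 / 50 = 3.38
u_res = resolution / (2*sqrt(3))
u_res = 3.38 / 3.4641016
u_res = 0.9757

0.9757


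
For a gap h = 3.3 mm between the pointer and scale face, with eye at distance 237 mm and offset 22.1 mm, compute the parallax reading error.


error = h * offset / d
= 3.3 * 22.1 / 237
= 0.3077

0.3077


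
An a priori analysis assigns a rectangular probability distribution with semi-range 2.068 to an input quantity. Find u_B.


u_B = half_width / sqrt(3)
u_B = 2.068 / 1.7320508
u_B = 1.1940

1.1940


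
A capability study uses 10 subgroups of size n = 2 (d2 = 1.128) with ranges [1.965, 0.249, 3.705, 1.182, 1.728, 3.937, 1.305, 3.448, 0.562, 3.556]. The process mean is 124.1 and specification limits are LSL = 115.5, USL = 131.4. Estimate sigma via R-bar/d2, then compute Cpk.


R_bar = (1.965 + 0.249 + 3.705 + 1.182 + 1.728 + 3.937 + 1.305 + 3.448 + 0.562 + 3.556) / 10 = 2.1637
sigma = R_bar / d2 = 2.1637 / 1.128 = 1.9181738
Cp = (USL - LSL)/(6*sigma) = (131.4 - 115.5)/(6*1.9181738) = 1.3815
Cpu = (131.4 - 124.1)/(3*1.9181738) = 1.2686
Cpl = (124.1 - 115.5)/(3*1.9181738) = 1.4945
Cpk = min(Cpu, Cpl) = 1.2686

1.2686


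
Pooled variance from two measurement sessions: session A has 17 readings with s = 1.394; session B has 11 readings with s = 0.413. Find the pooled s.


s_p = sqrt(((n1-1)*s1^2 + (n2-1)*s2^2) / (n1+n2-2))
numerator = (17-1)*1.394^2 + (11-1)*0.413^2 = 31.091776 + 1.70569 = 32.797466
denominator = 17 + 11 - 2 = 26
s_p^2 = 32.797466 / 26 = 1.261441
s_p = sqrt(1.261441) = 1.1231

1.1231


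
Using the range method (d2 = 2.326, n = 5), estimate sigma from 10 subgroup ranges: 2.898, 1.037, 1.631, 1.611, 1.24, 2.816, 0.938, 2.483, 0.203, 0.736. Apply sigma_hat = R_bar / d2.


R_bar = (2.898 + 1.037 + 1.631 + 1.611 + 1.24 + 2.816 + 0.938 + 2.483 + 0.203 + 0.736) / 10
R_bar = 15.593 / 10 = 1.5593
sigma_hat = R_bar / d2 = 1.5593 / 2.326 = 0.6704

0.6704


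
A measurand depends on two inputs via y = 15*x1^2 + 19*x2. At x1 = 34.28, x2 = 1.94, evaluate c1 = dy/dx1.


y = 15*x1^2 + 19*x2
dy/dx1 = 2*15*x1
Evaluate at x1 = 34.28: c1 = 30 * 34.28
c1 = 1028.4000

1028.4000


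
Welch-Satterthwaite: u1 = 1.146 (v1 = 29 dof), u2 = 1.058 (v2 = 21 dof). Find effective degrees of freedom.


uc = sqrt(u1^2 + u2^2) = sqrt(1.146^2 + 1.058^2) = 1.5597051
v_eff = uc^4 / (u1^4/v1 + u2^4/v2)
= 1.5597051^4 / (1.146^4/29 + 1.058^4/21)
= 5.917932 / 0.11914134
v_eff = 49.6715

49.6715


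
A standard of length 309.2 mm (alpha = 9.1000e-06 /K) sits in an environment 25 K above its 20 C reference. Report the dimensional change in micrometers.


dL = L * alpha * dT
= 309.2 * 9.1000e-06 * 25
= 0.0703430 mm
dL_um = 0.0703430 * 1000 = 70.3430 um

70.3430


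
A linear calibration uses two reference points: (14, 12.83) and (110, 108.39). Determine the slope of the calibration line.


slope = (y2 - y1) / (x2 - x1)
= (108.39 - 12.83) / (110 - 14)
= 95.5600 / 96
= 0.9954

0.9954


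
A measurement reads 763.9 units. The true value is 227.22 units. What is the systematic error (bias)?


Systematic error = measured - true
= 763.9 - 227.22
= 536.6800

536.6800


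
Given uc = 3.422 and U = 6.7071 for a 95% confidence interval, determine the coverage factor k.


k = U / uc
k = 6.7071 / 3.422
k = 1.96

1.96


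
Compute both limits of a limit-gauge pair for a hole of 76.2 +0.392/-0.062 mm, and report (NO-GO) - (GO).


GO = nominal - lower_tol (smallest hole = maximum material condition)
GO = 76.2 - 0.062 = 76.138
NO-GO = nominal + upper_tol (largest hole = least material condition)
NO-GO = 76.2 + 0.392 = 76.592
spread = NO-GO - GO = 76.592 - 76.138 = 0.4540

0.4540


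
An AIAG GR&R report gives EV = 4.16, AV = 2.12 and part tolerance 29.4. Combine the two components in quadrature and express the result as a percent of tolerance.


GRR = sqrt(EV^2 + AV^2) = sqrt(4.16^2 + 2.12^2) = 4.669047
%GRR = GRR / tol * 100 = 4.669047 / 29.4 * 100
%GRR = 15.8811

15.8811


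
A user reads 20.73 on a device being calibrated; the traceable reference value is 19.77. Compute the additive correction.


Correction = standard - reading
= 19.77 - 20.73
= -0.9600

-0.9600


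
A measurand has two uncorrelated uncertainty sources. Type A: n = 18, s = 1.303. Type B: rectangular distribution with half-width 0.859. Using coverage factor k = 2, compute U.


u_A = s / sqrt(n) = 1.303 / sqrt(18) = 0.30712005
u_B = half_width / sqrt(3) = 0.859 / sqrt(3) = 0.49594388
uc = sqrt(u_A^2 + u_B^2) = sqrt(0.30712005^2 + 0.49594388^2) = 0.58333786
U = k * uc = 2 * 0.58333786
U = 1.1667

1.1667


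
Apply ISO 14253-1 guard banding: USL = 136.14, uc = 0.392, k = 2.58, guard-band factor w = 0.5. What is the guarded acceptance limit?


U = k * uc = 2.58 * 0.392 = 1.01136
guard band g = w * U = 0.5 * 1.01136 = 0.50568
AL = USL - g = 136.14 - 0.50568
AL = 135.6343

135.6343


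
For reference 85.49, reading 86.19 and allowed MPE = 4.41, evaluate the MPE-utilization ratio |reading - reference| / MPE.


e = indication - reference = 86.19 - 85.49 = 0.7000
|e| = 0.7000
ratio = |e| / MPE = 0.7000 / 4.41
ratio = 0.1587

0.1587


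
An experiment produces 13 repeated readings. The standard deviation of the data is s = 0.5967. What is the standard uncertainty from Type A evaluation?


u_A = s / sqrt(n)
u_A = 0.5967 / sqrt(13)
u_A = 0.5967 / 3.6055513
u_A = 0.1655

0.1655


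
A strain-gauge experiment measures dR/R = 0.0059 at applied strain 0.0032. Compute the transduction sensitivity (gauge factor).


GF = (dR/R) / epsilon
= 0.0059 / 0.0032
= 1.8437

1.8437


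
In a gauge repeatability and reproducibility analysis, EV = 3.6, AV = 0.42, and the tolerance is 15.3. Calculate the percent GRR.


GRR = sqrt(EV^2 + AV^2) = sqrt(3.6^2 + 0.42^2) = 3.6244172
%GRR = GRR / tol * 100 = 3.6244172 / 15.3 * 100
%GRR = 23.6890

23.6890


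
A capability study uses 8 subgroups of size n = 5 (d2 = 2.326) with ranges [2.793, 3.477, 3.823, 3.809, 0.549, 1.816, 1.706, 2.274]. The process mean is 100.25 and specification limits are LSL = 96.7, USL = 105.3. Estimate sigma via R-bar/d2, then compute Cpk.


R_bar = (2.793 + 3.477 + 3.823 + 3.809 + 0.549 + 1.816 + 1.706 + 2.274) / 8 = 2.530875
sigma = R_bar / d2 = 2.530875 / 2.326 = 1.0880804
Cp = (USL - LSL)/(6*sigma) = (105.3 - 96.7)/(6*1.0880804) = 1.3173
Cpu = (105.3 - 100.25)/(3*1.0880804) = 1.5471
Cpl = (100.25 - 96.7)/(3*1.0880804) = 1.0875
Cpk = min(Cpu, Cpl) = 1.0875

1.0875


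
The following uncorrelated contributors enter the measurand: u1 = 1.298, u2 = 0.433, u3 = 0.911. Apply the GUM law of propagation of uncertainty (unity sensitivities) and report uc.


uc = sqrt(1.298^2 + 0.433^2 + 0.911^2)
uc = sqrt(2.702214)
uc = 1.6438

1.6438


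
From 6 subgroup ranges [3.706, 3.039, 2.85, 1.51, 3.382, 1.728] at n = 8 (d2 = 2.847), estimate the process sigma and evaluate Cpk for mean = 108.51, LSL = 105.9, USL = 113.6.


R_bar = (3.706 + 3.039 + 2.85 + 1.51 + 3.382 + 1.728) / 6 = 2.7025
sigma = R_bar / d2 = 2.7025 / 2.847 = 0.94924482
Cp = (USL - LSL)/(6*sigma) = (113.6 - 105.9)/(6*0.94924482) = 1.3520
Cpu = (113.6 - 108.51)/(3*0.94924482) = 1.7874
Cpl = (108.51 - 105.9)/(3*0.94924482) = 0.9165
Cpk = min(Cpu, Cpl) = 0.9165

0.9165


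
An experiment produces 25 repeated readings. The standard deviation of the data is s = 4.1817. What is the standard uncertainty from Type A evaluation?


u_A = s / sqrt(n)
u_A = 4.1817 / sqrt(25)
u_A = 4.1817 / 5
u_A = 0.8363

0.8363


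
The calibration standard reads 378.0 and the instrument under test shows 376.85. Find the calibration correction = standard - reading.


Correction = standard - reading
= 378.0 - 376.85
= 1.1500

1.1500


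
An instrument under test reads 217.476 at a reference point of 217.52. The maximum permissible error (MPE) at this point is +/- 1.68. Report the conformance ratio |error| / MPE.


e = indication - reference = 217.476 - 217.52 = -0.0440
|e| = 0.0440
ratio = |e| / MPE = 0.0440 / 1.68
ratio = 0.0262

0.0262


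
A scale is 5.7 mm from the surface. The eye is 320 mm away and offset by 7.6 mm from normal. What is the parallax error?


error = h * offset / d
= 5.7 * 7.6 / 320
= 0.1354

0.1354


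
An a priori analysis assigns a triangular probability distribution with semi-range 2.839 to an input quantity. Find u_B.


u_B = half_width / sqrt(6)
u_B = 2.839 / 2.4494897
u_B = 1.1590

1.1590


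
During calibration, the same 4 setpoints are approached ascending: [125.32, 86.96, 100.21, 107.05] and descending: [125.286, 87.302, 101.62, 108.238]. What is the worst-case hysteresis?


|125.32 - 125.286| = 0.0340
|86.96 - 87.302| = 0.3420
|100.21 - 101.62| = 1.4100
|107.05 - 108.238| = 1.1880
hysteresis = max(diffs) = 1.4100

1.4100


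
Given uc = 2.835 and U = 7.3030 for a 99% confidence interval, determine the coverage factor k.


k = U / uc
k = 7.3030 / 2.835
k = 2.576

2.576


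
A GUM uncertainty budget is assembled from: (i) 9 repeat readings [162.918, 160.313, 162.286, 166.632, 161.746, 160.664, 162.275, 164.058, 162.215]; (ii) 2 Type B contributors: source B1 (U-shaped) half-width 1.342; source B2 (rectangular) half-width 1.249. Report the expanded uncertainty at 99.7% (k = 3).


mean = (162.918 + 160.313 + 162.286 + 166.632 + 161.746 + 160.664 + 162.275 + 164.058 + 162.215) / 9 = 162.5674444
s = sqrt(sum((x - mean)^2)/(n-1)) = 1.888604
u_A = s / sqrt(n) = 1.888604 / sqrt(9) = 0.62953467
u_B1 = 1.342 / sqrt(2) = 0.9489373
u_B2 = 1.249 / sqrt(3) = 0.72111049
uc = sqrt(0.62953467^2 + 0.9489373^2 + 0.72111049^2) = 1.3478858
U = k * uc = 3 * 1.3478858
U = 4.0437

4.0437


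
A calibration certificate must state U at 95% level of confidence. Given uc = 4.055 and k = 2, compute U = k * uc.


U = k * uc
U = 2 * 4.055
U = 8.1100

8.1100


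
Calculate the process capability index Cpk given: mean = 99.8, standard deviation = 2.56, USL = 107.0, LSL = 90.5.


Cpu = (USL - mean) / (3*sigma) = (107.0 - 99.8) / (3*2.56) = 0.9375
Cpl = (mean - LSL) / (3*sigma) = (99.8 - 90.5) / (3*2.56) = 1.2109
Cpk = min(Cpu, Cpl) = 0.9375

0.9375


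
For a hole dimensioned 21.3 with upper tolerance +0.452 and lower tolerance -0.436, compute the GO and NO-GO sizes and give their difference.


GO = nominal - lower_tol (smallest hole = maximum material condition)
GO = 21.3 - 0.436 = 20.864
NO-GO = nominal + upper_tol (largest hole = least material condition)
NO-GO = 21.3 + 0.452 = 21.752
spread = NO-GO - GO = 21.752 - 20.864 = 0.8880

0.8880


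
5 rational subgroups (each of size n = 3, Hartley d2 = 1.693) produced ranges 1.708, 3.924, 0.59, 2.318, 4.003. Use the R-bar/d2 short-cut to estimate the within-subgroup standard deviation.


R_bar = (1.708 + 3.924 + 0.59 + 2.318 + 4.003) / 5
R_bar = 12.543 / 5 = 2.5086
sigma_hat = R_bar / d2 = 2.5086 / 1.693 = 1.4817

1.4817


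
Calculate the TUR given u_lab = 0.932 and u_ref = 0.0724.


TUR = u_lab / u_ref
= 0.932 / 0.0724
= 12.8729

12.8729


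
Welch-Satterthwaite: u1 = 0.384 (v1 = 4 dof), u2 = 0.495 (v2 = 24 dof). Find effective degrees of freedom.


uc = sqrt(u1^2 + u2^2) = sqrt(0.384^2 + 0.495^2) = 0.62648304
v_eff = uc^4 / (u1^4/v1 + u2^4/v2)
= 0.62648304^4 / (0.384^4/4 + 0.495^4/24)
= 0.15404133 / 0.0079373701
v_eff = 19.4071

19.4071


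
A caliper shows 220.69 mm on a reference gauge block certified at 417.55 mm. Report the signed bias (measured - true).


Systematic error = measured - true
= 220.69 - 417.55
= -196.8600

-196.8600


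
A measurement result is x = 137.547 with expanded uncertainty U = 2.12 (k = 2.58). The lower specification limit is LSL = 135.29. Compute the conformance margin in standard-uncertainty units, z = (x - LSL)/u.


u = U / k = 2.12 / 2.58 = 0.82170543
margin = |LSL - x| = |135.29 - 137.547| = 2.257
z = margin / u = 2.257 / 0.82170543
z = 2.7467

2.7467


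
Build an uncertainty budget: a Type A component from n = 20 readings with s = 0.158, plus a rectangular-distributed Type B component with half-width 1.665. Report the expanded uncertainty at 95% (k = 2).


u_A = s / sqrt(n) = 0.158 / sqrt(20) = 0.035329874
u_B = half_width / sqrt(3) = 1.665 / sqrt(3) = 0.9612882
uc = sqrt(u_A^2 + u_B^2) = sqrt(0.035329874^2 + 0.9612882^2) = 0.96193721
U = k * uc = 2 * 0.96193721
U = 1.9239

1.9239


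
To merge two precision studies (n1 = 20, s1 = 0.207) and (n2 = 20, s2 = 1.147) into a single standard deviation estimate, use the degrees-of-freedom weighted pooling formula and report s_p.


s_p = sqrt(((n1-1)*s1^2 + (n2-1)*s2^2) / (n1+n2-2))
numerator = (20-1)*0.207^2 + (20-1)*1.147^2 = 0.814131 + 24.996571 = 25.810702
denominator = 20 + 20 - 2 = 38
s_p^2 = 25.810702 / 38 = 0.679229
s_p = sqrt(0.679229) = 0.8242

0.8242


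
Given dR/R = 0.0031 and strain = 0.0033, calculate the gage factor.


GF = (dR/R) / epsilon
= 0.0031 / 0.0033
= 0.9394

0.9394


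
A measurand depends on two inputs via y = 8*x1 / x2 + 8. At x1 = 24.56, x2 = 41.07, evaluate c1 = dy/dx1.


y = 8*x1 / x2 + 8
dy/dx1 = 8/x2
Evaluate at x2 = 41.07: c1 = 8 / 41.07
c1 = 0.1948

0.1948


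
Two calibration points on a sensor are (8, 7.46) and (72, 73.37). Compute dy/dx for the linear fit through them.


slope = (y2 - y1) / (x2 - x1)
= (73.37 - 7.46) / (72 - 8)
= 65.9100 / 64
= 1.0298

1.0298


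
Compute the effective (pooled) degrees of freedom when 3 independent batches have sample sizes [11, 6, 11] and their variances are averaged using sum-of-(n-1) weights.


nu = sum_i (n_i - 1)
nu = ((11 - 1) + (6 - 1) + (11 - 1))
nu = 10 + 5 + 10
nu = 25

25


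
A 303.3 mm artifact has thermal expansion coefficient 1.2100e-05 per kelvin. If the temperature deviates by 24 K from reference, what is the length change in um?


dL = L * alpha * dT
= 303.3 * 1.2100e-05 * 24
= 0.0880783 mm
dL_um = 0.0880783 * 1000 = 88.0783 um

88.0783


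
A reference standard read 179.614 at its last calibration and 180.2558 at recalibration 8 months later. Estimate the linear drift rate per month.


rate = (v2 - v1) / months
= (180.2558 - 179.614) / 8
= 0.6418 / 8
= 0.0802

0.0802


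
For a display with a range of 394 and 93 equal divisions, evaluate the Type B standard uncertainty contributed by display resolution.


resolution = range / divisions
resolution = 394 / 93 = 4.2365591
u_res = resolution / (2*sqrt(3))
u_res = 4.2365591 / 3.4641016
u_res = 1.2230

1.2230


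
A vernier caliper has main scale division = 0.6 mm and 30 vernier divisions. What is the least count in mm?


LC = MSD / n_div
= 0.6 / 30
= 0.0200

0.0200


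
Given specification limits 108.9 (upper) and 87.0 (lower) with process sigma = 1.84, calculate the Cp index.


Cp = (USL - LSL) / (6 * sigma)
= (108.9 - 87.0) / (6 * 1.84)
= 21.9000 / 11.0400
= 1.9837

1.9837


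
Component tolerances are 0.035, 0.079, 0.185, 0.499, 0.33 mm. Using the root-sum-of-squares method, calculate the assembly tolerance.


RSS = sqrt(0.035^2 + 0.079^2 + 0.185^2 + 0.499^2 + 0.33^2)
= sqrt(0.399592)
= 0.6321

0.6321


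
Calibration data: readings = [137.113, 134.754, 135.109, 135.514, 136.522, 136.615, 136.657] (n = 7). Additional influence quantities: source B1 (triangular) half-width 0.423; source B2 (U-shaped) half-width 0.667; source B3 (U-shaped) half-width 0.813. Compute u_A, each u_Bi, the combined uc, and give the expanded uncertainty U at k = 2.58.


mean = (137.113 + 134.754 + 135.109 + 135.514 + 136.522 + 136.615 + 136.657) / 7 = 136.0405714
s = sqrt(sum((x - mean)^2)/(n-1)) = 0.90297635
u_A = s / sqrt(n) = 0.90297635 / sqrt(7) = 0.34129298
u_B1 = 0.423 / sqrt(6) = 0.17268903
u_B2 = 0.667 / sqrt(2) = 0.47164022
u_B3 = 0.813 / sqrt(2) = 0.57487781
uc = sqrt(0.34129298^2 + 0.17268903^2 + 0.47164022^2 + 0.57487781^2) = 0.83620057
U = k * uc = 2.58 * 0.83620057
U = 2.1574

2.1574


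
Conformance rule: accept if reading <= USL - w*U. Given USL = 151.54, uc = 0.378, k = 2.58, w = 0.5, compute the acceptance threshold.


U = k * uc = 2.58 * 0.378 = 0.97524
guard band g = w * U = 0.5 * 0.97524 = 0.48762
AL = USL - g = 151.54 - 0.48762
AL = 151.0524

151.0524


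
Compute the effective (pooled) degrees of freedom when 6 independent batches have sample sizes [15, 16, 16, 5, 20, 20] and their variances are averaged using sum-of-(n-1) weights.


nu = sum_i (n_i - 1)
nu = ((15 - 1) + (16 - 1) + (16 - 1) + (5 - 1) + (20 - 1) + (20 - 1))
nu = 14 + 15 + 15 + 4 + 19 + 19
nu = 86

86


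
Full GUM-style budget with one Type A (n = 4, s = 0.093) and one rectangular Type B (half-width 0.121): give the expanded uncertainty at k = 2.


u_A = s / sqrt(n) = 0.093 / sqrt(4) = 0.0465
u_B = half_width / sqrt(3) = 0.121 / sqrt(3) = 0.069859383
uc = sqrt(u_A^2 + u_B^2) = sqrt(0.0465^2 + 0.069859383^2) = 0.083920101
U = k * uc = 2 * 0.083920101
U = 0.1678

0.1678


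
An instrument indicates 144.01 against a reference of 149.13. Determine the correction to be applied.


Correction = standard - reading
= 149.13 - 144.01
= 5.1200

5.1200


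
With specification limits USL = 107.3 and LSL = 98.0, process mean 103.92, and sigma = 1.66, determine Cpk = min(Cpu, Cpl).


Cpu = (USL - mean) / (3*sigma) = (107.3 - 103.92) / (3*1.66) = 0.6787
Cpl = (mean - LSL) / (3*sigma) = (103.92 - 98.0) / (3*1.66) = 1.1888
Cpk = min(Cpu, Cpl) = 0.6787

0.6787


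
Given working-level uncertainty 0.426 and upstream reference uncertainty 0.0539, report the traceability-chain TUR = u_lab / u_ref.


TUR = u_lab / u_ref
= 0.426 / 0.0539
= 7.9035

7.9035


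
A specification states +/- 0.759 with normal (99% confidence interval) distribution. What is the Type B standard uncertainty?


u_B = half_width / 2.576
u_B = 0.759 / 2.576
u_B = 0.2946

0.2946


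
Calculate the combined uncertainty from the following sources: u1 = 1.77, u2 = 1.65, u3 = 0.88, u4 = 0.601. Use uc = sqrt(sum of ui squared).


uc = sqrt(1.77^2 + 1.65^2 + 0.88^2 + 0.601^2)
uc = sqrt(6.991001)
uc = 2.6441

2.6441


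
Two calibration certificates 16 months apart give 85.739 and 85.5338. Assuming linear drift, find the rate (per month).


rate = (v2 - v1) / months
= (85.5338 - 85.739) / 16
= -0.2052 / 16
= -0.0128

-0.0128


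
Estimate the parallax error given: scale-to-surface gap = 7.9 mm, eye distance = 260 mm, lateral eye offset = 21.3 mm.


error = h * offset / d
= 7.9 * 21.3 / 260
= 0.6472

0.6472


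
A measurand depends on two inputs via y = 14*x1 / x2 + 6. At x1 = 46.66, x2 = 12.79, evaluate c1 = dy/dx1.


y = 14*x1 / x2 + 6
dy/dx1 = 14/x2
Evaluate at x2 = 12.79: c1 = 14 / 12.79
c1 = 1.0946

1.0946


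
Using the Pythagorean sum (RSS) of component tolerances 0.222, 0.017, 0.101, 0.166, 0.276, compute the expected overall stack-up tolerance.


RSS = sqrt(0.222^2 + 0.017^2 + 0.101^2 + 0.166^2 + 0.276^2)
= sqrt(0.163506)
= 0.4044

0.4044


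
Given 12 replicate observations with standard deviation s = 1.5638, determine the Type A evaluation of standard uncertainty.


u_A = s / sqrt(n)
u_A = 1.5638 / sqrt(12)
u_A = 1.5638 / 3.4641016
u_A = 0.4514

0.4514


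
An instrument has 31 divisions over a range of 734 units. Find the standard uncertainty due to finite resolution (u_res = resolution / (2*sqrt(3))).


resolution = range / divisions
resolution = 734 / 31 = 23.677419
u_res = resolution / (2*sqrt(3))
u_res = 23.677419 / 3.4641016
u_res = 6.8351

6.8351


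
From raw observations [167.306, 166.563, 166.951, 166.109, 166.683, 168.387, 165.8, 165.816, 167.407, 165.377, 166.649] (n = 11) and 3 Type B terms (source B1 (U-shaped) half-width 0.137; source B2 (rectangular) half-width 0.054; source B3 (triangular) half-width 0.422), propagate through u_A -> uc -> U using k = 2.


mean = (167.306 + 166.563 + 166.951 + 166.109 + 166.683 + 168.387 + 165.8 + 165.816 + 167.407 + 165.377 + 166.649) / 11 = 166.6407273
s = sqrt(sum((x - mean)^2)/(n-1)) = 0.8631416
u_A = s / sqrt(n) = 0.8631416 / sqrt(11) = 0.26024698
u_B1 = 0.137 / sqrt(2) = 0.096873629
u_B2 = 0.054 / sqrt(3) = 0.031176915
u_B3 = 0.422 / sqrt(6) = 0.17228078
uc = sqrt(0.26024698^2 + 0.096873629^2 + 0.031176915^2 + 0.17228078^2) = 0.3282768
U = k * uc = 2 * 0.3282768
U = 0.6566

0.6566


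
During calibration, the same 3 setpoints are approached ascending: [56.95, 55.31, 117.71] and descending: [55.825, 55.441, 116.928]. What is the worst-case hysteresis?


|56.95 - 55.825| = 1.1250
|55.31 - 55.441| = 0.1310
|117.71 - 116.928| = 0.7820
hysteresis = max(diffs) = 1.1250

1.1250


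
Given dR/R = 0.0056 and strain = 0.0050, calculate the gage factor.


GF = (dR/R) / epsilon
= 0.0056 / 0.0050
= 1.1200

1.1200


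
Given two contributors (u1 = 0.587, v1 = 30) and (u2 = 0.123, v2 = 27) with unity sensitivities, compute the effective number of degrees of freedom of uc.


uc = sqrt(u1^2 + u2^2) = sqrt(0.587^2 + 0.123^2) = 0.59974828
v_eff = uc^4 / (u1^4/v1 + u2^4/v2)
= 0.59974828^4 / (0.587^4/30 + 0.123^4/27)
= 0.12938265 / 0.0039660705
v_eff = 32.6224

32.6224


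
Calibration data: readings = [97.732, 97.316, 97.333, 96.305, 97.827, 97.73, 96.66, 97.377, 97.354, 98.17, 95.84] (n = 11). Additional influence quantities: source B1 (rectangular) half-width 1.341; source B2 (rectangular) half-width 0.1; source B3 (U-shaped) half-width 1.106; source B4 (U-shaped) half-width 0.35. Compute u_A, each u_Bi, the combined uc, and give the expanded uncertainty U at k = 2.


mean = (97.732 + 97.316 + 97.333 + 96.305 + 97.827 + 97.73 + 96.66 + 97.377 + 97.354 + 98.17 + 95.84) / 11 = 97.24036364
s = sqrt(sum((x - mean)^2)/(n-1)) = 0.70060306
u_A = s / sqrt(n) = 0.70060306 / sqrt(11) = 0.21123977
u_B1 = 1.341 / sqrt(3) = 0.77422671
u_B2 = 0.1 / sqrt(3) = 0.057735027
u_B3 = 1.106 / sqrt(2) = 0.7820601
u_B4 = 0.35 / sqrt(2) = 0.24748737
uc = sqrt(0.21123977^2 + 0.77422671^2 + 0.057735027^2 + 0.7820601^2 + 0.24748737^2) = 1.1490216
U = k * uc = 2 * 1.1490216
U = 2.2980

2.2980
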